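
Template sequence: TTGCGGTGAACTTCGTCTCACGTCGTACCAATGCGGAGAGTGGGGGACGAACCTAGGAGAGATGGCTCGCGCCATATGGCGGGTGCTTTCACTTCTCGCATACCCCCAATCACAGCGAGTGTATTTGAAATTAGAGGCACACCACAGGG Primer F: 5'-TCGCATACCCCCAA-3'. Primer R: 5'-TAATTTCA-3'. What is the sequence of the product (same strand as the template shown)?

5'-TCGCATACCCCCAATCACAGCGAGTGTATTTGAAATTA-3'

The forward primer matches the template at positions 96–109.
The reverse primer's reverse complement is TGAAATTA, which matches the template at positions 126–133.
The product is the template from position 96 through 133 (38 bp).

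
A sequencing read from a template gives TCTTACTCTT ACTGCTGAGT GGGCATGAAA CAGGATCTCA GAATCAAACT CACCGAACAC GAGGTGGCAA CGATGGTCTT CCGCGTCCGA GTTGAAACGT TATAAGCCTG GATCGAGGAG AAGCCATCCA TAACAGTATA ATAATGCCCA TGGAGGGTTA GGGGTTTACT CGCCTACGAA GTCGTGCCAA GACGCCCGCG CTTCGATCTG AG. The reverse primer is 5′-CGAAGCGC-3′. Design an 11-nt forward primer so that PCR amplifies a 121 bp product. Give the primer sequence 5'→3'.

5'-GTCCGAGTTGA-3'

The reverse primer's reverse complement GCGCTTCG matches the template at positions 198–205, so the product ends at position 205.
A 121 bp product then starts at position 205 − 121 + 1 = 85.
The forward primer is identical to the top strand there: GTCCGAGTTGA.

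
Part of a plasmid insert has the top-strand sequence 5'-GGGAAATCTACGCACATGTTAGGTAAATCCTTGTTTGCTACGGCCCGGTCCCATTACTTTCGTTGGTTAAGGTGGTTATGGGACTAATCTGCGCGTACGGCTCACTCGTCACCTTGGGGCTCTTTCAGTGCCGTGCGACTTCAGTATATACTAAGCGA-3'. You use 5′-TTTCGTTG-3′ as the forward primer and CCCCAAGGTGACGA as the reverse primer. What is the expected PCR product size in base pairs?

The forward primer matches the template at positions 58–65.
The reverse primer's reverse complement is TCGTCACCTTGGGG, which matches the template at positions 106–119.
Amplicon spans positions 58–119: 62 bp.

62 bp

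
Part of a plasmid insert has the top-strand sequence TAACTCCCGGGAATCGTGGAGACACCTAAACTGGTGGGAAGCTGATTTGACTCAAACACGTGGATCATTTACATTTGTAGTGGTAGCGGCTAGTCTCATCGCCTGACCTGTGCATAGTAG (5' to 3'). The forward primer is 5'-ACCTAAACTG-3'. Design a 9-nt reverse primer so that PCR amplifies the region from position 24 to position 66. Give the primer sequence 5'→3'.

The product's 3' end on the top strand is position 66.
The reverse primer anneals to the top strand over positions 58–66, i.e. to ACGTGGATC.
Its sequence written 5'→3' is the reverse complement: GATCCACGT.

5'-GATCCACGT-3'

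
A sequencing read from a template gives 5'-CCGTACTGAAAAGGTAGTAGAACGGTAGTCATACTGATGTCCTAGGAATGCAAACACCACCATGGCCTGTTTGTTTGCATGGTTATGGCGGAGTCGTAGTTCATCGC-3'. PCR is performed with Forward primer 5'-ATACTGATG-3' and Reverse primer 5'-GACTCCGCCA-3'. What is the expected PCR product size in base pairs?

65 bp

Scanning the template, ATACTGATG occurs at positions 31–39; this primer anneals to the bottom strand there with its 3' end pointing downstream.
Reverse complement of the reverse primer: TGGCGGAGTC. This occurs on the top strand at positions 86–95.
Amplicon spans positions 31–95: 65 bp.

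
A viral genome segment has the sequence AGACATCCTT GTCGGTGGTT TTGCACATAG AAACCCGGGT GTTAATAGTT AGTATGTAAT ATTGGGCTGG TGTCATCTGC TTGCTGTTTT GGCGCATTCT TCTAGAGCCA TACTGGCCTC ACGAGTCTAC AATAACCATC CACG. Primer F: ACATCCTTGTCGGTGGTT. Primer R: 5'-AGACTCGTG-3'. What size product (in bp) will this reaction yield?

126 bp

Forward primer ACATCCTTGTCGGTGGTT is found on the top strand at positions 3–20.
Reverse complement of the reverse primer: CACGAGTCT. This occurs on the top strand at positions 120–128.
Amplicon spans positions 3–128: 126 bp.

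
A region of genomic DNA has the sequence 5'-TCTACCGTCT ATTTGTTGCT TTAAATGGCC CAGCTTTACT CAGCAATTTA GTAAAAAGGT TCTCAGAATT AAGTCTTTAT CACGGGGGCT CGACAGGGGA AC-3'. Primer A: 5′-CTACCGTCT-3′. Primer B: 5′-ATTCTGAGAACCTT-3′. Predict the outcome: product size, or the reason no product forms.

Primer A (CTACCGTCT) matches the top strand at positions 2–10; it acts as a forward primer.
Primer B's reverse complement is AAGGTTCTCAGAAT, matching the top strand at positions 56–69; it acts as a reverse primer.
The 3' ends face each other across positions 2–69, giving a 68 bp product.

Yes — a 68 bp product.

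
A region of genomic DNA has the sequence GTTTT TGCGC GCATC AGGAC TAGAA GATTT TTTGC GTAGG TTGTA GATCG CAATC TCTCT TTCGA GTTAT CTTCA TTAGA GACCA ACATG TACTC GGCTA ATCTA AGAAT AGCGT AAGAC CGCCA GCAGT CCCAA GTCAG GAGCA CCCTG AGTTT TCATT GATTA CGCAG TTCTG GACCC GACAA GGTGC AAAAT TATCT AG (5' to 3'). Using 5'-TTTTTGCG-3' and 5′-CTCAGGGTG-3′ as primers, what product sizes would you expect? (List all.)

The forward primer TTTTTGCG matches the top strand at positions 2–9, 29–36.
The reverse primer's reverse complement is CACCCTGAG, matching at positions 144–152.
Each forward site pairs with the reverse site to give a product ending at position 152: sizes 151, 124 bp.

151 bp, 124 bp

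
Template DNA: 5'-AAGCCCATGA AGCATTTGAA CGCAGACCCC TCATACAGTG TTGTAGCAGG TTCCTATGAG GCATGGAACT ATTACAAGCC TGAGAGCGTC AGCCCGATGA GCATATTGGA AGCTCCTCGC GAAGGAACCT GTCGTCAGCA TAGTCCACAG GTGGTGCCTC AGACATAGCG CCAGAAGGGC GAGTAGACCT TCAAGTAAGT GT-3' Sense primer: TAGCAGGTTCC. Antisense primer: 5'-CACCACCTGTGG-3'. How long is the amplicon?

113 bp

The forward primer matches the template at positions 44–54.
Reverse complement of the reverse primer: CCACAGGTGGTG. This occurs on the top strand at positions 145–156.
Amplicon spans positions 44–156: 113 bp.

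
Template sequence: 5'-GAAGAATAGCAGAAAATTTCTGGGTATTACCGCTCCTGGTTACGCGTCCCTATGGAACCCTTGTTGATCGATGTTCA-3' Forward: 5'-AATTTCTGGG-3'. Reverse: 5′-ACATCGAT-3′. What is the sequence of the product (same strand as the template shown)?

Scanning the template, AATTTCTGGG occurs at positions 15–24; this primer anneals to the bottom strand there with its 3' end pointing downstream.
Taking the reverse complement of ACATCGAT gives ATCGATGT, found at positions 67–74 on the template; the primer anneals here to the top strand with its 3' end pointing upstream.
The product is the template from position 15 through 74 (60 bp).

5'-AATTTCTGGGTATTACCGCTCCTGGTTACGCGTCCCTATGGAACCCTTGTTGATCGATGT-3'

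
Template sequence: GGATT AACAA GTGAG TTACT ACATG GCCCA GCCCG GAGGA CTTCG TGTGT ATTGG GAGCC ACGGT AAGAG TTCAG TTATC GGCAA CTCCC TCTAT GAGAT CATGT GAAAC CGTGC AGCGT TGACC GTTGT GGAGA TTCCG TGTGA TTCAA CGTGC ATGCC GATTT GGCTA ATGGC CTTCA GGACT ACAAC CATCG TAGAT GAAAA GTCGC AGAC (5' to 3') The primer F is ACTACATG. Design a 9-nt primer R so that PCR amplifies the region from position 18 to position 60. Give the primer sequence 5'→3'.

5'-GGCTCCCAA-3'

The product's 3' end on the top strand is position 60.
The reverse primer anneals to the top strand over positions 52–60, i.e. to TTGGGAGCC.
Its sequence written 5'→3' is the reverse complement: GGCTCCCAA.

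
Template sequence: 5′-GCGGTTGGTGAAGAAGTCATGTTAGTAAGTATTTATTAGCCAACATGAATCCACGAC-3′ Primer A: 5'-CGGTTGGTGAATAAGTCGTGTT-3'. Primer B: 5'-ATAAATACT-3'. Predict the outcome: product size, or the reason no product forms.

No product — primer A has no binding site in the template.

Primer A (CGGTTGGTGAATAAGTCGTGTT) does not match the top strand, and its reverse complement AACACGACTTATTCACCAACCG does not match either.
With no annealing site for primer A, no amplification occurs.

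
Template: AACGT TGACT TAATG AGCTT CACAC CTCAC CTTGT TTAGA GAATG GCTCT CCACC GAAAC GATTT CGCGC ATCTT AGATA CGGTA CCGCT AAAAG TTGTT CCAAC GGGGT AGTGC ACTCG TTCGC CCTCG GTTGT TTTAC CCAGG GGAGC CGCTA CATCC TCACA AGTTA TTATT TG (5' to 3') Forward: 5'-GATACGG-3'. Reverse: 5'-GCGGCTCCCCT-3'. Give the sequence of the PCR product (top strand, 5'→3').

Scanning the template, GATACGG occurs at positions 77–83; this primer anneals to the bottom strand there with its 3' end pointing downstream.
The reverse primer's reverse complement is AGGGGAGCCGC, which matches the template at positions 143–153.
The product is the template from position 77 through 153 (77 bp).

5'-GATACGGTACCGCTAAAAGTTGTTCCAACGGGGTAGTGCACTCGTTCGCCCTCGGTTGTTTTACCCAGGGGAGCCGC-3'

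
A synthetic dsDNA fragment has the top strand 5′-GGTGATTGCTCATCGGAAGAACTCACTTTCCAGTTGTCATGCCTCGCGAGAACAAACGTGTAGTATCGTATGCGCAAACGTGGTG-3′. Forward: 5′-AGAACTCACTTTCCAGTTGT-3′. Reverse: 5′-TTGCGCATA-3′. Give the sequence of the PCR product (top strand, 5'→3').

5'-AGAACTCACTTTCCAGTTGTCATGCCTCGCGAGAACAAACGTGTAGTATCGTATGCGCAA-3'

Scanning the template, AGAACTCACTTTCCAGTTGT occurs at positions 18–37; this primer anneals to the bottom strand there with its 3' end pointing downstream.
Taking the reverse complement of TTGCGCATA gives TATGCGCAA, found at positions 69–77 on the template; the primer anneals here to the top strand with its 3' end pointing upstream.
The product is the template from position 18 through 77 (60 bp).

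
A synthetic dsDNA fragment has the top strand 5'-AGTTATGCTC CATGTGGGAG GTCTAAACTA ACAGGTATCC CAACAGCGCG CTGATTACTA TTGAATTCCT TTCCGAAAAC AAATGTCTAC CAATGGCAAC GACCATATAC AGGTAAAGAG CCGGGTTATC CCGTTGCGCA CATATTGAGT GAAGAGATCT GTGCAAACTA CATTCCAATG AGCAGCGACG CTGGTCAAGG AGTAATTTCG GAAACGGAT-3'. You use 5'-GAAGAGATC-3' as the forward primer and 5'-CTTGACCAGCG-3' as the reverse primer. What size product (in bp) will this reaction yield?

Forward primer GAAGAGATC is found on the top strand at positions 151–159.
The reverse primer's reverse complement is CGCTGGTCAAG, which matches the template at positions 189–199.
Amplicon spans positions 151–199: 49 bp.

49 bp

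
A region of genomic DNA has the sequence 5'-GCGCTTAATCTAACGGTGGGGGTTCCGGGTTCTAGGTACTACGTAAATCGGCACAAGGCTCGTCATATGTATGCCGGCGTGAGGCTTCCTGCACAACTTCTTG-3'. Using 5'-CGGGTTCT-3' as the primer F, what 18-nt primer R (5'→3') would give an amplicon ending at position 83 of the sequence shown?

5'-CTCACGCCGGCATACATA-3'

The forward primer binds at positions 26–33; the product's 3' end on the top strand is position 83.
The reverse primer anneals to the top strand over positions 66–83, i.e. to TATGTATGCCGGCGTGAG.
Its sequence written 5'→3' is the reverse complement: CTCACGCCGGCATACATA.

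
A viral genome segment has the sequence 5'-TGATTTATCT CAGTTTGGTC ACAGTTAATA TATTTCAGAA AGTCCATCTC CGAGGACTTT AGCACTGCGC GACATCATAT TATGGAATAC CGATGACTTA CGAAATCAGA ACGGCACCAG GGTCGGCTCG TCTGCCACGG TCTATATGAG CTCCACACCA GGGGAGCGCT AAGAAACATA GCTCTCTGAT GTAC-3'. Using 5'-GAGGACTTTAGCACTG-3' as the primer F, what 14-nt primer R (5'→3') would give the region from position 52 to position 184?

5'-GAGCTATGTTTCTT-3'

The product's 3' end on the top strand is position 184.
The reverse primer anneals to the top strand over positions 171–184, i.e. to AAGAAACATAGCTC.
Its sequence written 5'→3' is the reverse complement: GAGCTATGTTTCTT.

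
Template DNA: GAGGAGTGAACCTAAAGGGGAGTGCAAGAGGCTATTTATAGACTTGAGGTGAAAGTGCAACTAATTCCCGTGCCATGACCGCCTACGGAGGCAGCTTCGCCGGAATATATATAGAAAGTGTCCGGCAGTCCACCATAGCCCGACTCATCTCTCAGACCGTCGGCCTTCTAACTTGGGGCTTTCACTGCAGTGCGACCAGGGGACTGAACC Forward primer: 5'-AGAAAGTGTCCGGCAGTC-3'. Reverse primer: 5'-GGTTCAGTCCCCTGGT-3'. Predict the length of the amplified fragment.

Forward primer AGAAAGTGTCCGGCAGTC is found on the top strand at positions 113–130.
Reverse complement of the reverse primer: ACCAGGGGACTGAACC. This occurs on the top strand at positions 195–210.
The product runs from position 113 to position 210, so its length is 210 − 113 + 1 = 98 bp.

98 bp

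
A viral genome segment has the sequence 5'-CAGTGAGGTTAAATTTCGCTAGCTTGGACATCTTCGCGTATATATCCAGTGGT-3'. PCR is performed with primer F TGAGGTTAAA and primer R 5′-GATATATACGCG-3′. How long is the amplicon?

Forward primer TGAGGTTAAA is found on the top strand at positions 4–13.
The reverse primer's reverse complement is CGCGTATATATC, which matches the template at positions 35–46.
Amplicon spans positions 4–46: 43 bp.

43 bp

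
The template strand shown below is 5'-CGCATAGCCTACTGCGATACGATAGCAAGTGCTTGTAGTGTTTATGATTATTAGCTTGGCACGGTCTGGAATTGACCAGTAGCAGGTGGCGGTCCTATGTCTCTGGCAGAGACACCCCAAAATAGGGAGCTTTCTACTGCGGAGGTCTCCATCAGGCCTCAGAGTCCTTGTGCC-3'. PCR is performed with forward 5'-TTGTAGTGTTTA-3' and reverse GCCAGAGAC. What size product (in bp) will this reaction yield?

Forward primer TTGTAGTGTTTA is found on the top strand at positions 33–44.
Reverse complement of the reverse primer: GTCTCTGGC. This occurs on the top strand at positions 99–107.
Product length = (reverse-primer end) − (forward-primer start) + 1 = 107 − 33 + 1 = 75 bp.

75 bp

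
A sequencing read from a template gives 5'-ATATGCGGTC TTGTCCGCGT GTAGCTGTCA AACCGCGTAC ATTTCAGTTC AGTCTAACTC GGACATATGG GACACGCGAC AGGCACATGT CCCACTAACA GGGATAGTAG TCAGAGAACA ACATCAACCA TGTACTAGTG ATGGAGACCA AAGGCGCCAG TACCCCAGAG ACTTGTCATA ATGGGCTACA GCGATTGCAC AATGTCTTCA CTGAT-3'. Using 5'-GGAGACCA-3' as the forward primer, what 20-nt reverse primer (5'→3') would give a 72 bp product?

5'-TCAGTGAAGACATTGTGCAA-3'

The forward primer binds at positions 143–150, so a 72 bp product ends at position 143 + 72 − 1 = 214.
The reverse primer anneals to the top strand over positions 195–214, i.e. to TTGCACAATGTCTTCACTGA.
Its sequence written 5'→3' is the reverse complement: TCAGTGAAGACATTGTGCAA.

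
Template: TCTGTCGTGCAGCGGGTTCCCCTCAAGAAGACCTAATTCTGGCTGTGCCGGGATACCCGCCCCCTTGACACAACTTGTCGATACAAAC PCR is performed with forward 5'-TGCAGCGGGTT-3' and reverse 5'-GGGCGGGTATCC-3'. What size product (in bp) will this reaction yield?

55 bp

Scanning the template, TGCAGCGGGTT occurs at positions 8–18; this primer anneals to the bottom strand there with its 3' end pointing downstream.
Taking the reverse complement of GGGCGGGTATCC gives GGATACCCGCCC, found at positions 51–62 on the template; the primer anneals here to the top strand with its 3' end pointing upstream.
Amplicon spans positions 8–62: 55 bp.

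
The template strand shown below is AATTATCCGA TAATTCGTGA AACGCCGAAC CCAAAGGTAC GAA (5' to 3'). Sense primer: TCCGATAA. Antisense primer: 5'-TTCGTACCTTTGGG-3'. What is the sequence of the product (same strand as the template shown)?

5'-TCCGATAATTCGTGAAACGCCGAACCCAAAGGTACGAA-3'

Scanning the template, TCCGATAA occurs at positions 6–13; this primer anneals to the bottom strand there with its 3' end pointing downstream.
Reverse complement of the reverse primer: CCCAAAGGTACGAA. This occurs on the top strand at positions 30–43.
The product is the template from position 6 through 43 (38 bp).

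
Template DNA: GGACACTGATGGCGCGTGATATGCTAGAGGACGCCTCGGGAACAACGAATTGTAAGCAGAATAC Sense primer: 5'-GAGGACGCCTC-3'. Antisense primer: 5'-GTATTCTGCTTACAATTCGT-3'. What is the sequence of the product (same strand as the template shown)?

5'-GAGGACGCCTCGGGAACAACGAATTGTAAGCAGAATAC-3'

Forward primer GAGGACGCCTC is found on the top strand at positions 27–37.
Taking the reverse complement of GTATTCTGCTTACAATTCGT gives ACGAATTGTAAGCAGAATAC, found at positions 45–64 on the template; the primer anneals here to the top strand with its 3' end pointing upstream.
The product is the template from position 27 through 64 (38 bp).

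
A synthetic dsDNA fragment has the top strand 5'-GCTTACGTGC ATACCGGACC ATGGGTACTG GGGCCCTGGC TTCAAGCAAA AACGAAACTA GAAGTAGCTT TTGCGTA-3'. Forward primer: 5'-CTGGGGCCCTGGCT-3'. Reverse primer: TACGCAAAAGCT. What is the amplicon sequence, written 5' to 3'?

The forward primer matches the template at positions 28–41.
Taking the reverse complement of TACGCAAAAGCT gives AGCTTTTGCGTA, found at positions 66–77 on the template; the primer anneals here to the top strand with its 3' end pointing upstream.
The product is the template from position 28 through 77 (50 bp).

5'-CTGGGGCCCTGGCTTCAAGCAAAAACGAAACTAGAAGTAGCTTTTGCGTA-3'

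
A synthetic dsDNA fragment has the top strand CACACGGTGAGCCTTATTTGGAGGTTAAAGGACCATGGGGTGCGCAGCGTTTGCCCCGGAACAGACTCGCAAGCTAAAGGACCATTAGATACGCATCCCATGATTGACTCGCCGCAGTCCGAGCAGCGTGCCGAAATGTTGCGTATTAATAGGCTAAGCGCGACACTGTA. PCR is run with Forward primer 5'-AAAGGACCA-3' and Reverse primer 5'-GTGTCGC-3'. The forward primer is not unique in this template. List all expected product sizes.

The forward primer AAAGGACCA matches the top strand at positions 27–35, 76–84.
The reverse primer's reverse complement is GCGACAC, matching at positions 160–166.
Each forward site pairs with the reverse site to give a product ending at position 166: sizes 140, 91 bp.

140 bp, 91 bp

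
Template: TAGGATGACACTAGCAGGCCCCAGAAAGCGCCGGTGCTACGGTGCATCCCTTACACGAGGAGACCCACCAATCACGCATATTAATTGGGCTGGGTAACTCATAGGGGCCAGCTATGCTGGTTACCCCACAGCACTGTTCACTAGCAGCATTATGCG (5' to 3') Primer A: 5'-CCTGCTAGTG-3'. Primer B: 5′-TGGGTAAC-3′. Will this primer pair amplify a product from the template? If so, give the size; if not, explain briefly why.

Primer A (CCTGCTAGTG) has reverse complement CACTAGCAGG, which matches the top strand at positions 9–18; primer A anneals to the top strand there with its 3' end pointing upstream toward position 9.
Primer B (TGGGTAAC) matches the top strand directly at positions 91–98; it anneals to the bottom strand with its 3' end pointing downstream toward position 98.
The 3' ends diverge (primer A extends toward position 1, primer B toward position 156), so the primers never converge on a shared product.

No product — the primers' 3' ends point away from each other.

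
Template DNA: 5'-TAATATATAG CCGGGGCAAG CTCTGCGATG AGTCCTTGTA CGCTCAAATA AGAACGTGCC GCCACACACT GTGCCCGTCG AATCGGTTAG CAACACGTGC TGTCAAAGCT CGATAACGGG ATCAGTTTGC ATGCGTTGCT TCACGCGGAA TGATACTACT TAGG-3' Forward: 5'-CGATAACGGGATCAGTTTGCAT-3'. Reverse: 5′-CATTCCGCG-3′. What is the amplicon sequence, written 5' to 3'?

Scanning the template, CGATAACGGGATCAGTTTGCAT occurs at positions 111–132; this primer anneals to the bottom strand there with its 3' end pointing downstream.
The reverse primer's reverse complement is CGCGGAATG, which matches the template at positions 144–152.
The product is the template from position 111 through 152 (42 bp).

5'-CGATAACGGGATCAGTTTGCATGCGTTGCTTCACGCGGAATG-3'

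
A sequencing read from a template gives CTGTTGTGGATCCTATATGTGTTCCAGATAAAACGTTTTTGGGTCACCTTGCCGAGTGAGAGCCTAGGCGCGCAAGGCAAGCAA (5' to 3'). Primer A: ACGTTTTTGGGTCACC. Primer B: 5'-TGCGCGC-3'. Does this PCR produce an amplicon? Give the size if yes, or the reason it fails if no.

Yes — a 42 bp product.

Primer A (ACGTTTTTGGGTCACC) matches the top strand at positions 33–48; it acts as a forward primer.
Primer B's reverse complement is GCGCGCA, matching the top strand at positions 68–74; it acts as a reverse primer.
The 3' ends face each other across positions 33–74, giving a 42 bp product.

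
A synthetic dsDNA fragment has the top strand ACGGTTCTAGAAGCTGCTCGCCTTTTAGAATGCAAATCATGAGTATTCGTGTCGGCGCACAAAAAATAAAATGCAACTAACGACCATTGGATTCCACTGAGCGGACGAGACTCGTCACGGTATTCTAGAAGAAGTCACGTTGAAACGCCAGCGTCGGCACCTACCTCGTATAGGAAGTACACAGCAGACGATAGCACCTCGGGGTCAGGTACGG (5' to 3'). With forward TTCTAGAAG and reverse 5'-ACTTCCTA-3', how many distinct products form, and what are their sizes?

The forward primer TTCTAGAAG matches the top strand at positions 5–13, 123–131.
The reverse primer's reverse complement is TAGGAAGT, matching at positions 171–178.
Each forward site pairs with the reverse site to give a product ending at position 178: sizes 174, 56 bp.

Two products: 174 bp, 56 bp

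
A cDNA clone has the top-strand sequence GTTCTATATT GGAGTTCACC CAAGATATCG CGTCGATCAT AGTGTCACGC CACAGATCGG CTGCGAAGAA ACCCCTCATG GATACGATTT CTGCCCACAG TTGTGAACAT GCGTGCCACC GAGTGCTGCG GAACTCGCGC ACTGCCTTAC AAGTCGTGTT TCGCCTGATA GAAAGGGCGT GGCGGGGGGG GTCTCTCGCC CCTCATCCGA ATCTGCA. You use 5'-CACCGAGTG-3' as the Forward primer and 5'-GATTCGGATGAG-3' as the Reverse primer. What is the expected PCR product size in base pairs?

97 bp

Scanning the template, CACCGAGTG occurs at positions 117–125; this primer anneals to the bottom strand there with its 3' end pointing downstream.
The reverse primer's reverse complement is CTCATCCGAATC, which matches the template at positions 202–213.
The product runs from position 117 to position 213, so its length is 213 − 117 + 1 = 97 bp.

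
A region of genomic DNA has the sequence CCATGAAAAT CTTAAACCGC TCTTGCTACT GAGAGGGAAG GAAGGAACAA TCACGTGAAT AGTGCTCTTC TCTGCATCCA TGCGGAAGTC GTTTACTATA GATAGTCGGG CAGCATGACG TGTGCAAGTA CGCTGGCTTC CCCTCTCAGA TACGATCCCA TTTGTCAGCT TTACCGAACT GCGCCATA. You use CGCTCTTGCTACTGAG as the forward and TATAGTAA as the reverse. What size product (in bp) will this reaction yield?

83 bp

The forward primer matches the template at positions 18–33.
Reverse complement of the reverse primer: TTACTATA. This occurs on the top strand at positions 93–100.
The product runs from position 18 to position 100, so its length is 100 − 18 + 1 = 83 bp.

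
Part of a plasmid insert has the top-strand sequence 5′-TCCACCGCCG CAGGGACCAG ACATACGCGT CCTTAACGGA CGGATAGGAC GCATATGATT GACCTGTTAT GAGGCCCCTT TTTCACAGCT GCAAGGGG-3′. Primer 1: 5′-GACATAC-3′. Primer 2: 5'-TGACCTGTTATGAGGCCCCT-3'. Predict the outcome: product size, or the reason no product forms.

No product — both primers anneal to the same strand and extend in the same direction.

Primer 1 (GACATAC) matches the top strand at positions 20–26 (3' end points downstream).
Primer 2 (TGACCTGTTATGAGGCCCCT) also matches the top strand directly, at positions 60–79 — its reverse complement AGGGGCCTCATAACAGGTCA is not present.
Both primers anneal to the bottom strand with 3' ends pointing the same way, so neither can prime synthesis back toward the other.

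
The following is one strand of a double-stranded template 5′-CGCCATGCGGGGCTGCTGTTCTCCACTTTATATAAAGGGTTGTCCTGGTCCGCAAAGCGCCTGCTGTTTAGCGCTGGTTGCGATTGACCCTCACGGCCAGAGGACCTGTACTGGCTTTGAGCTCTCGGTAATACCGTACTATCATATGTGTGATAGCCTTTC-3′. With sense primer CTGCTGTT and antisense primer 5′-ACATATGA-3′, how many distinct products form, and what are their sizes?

The forward primer CTGCTGTT matches the top strand at positions 13–20, 61–68.
The reverse primer's reverse complement is TCATATGT, matching at positions 142–149.
Each forward site pairs with the reverse site to give a product ending at position 149: sizes 137, 89 bp.

Two products: 137 bp, 89 bp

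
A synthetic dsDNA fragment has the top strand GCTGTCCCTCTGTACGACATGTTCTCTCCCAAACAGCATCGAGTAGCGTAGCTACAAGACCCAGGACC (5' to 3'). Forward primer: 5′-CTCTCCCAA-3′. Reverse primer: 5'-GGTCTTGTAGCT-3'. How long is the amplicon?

Scanning the template, CTCTCCCAA occurs at positions 24–32; this primer anneals to the bottom strand there with its 3' end pointing downstream.
Taking the reverse complement of GGTCTTGTAGCT gives AGCTACAAGACC, found at positions 50–61 on the template; the primer anneals here to the top strand with its 3' end pointing upstream.
Product length = (reverse-primer end) − (forward-primer start) + 1 = 61 − 24 + 1 = 38 bp.

38 bp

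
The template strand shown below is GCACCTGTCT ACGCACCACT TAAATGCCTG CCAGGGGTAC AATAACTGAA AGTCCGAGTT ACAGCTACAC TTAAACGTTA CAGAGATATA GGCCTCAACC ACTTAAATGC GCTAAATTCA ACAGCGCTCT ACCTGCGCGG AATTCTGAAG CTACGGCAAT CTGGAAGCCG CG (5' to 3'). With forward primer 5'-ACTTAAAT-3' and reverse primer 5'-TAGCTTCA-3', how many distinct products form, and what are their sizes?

Two products: 136 bp, 53 bp

The forward primer ACTTAAAT matches the top strand at positions 18–25, 101–108.
The reverse primer's reverse complement is TGAAGCTA, matching at positions 146–153.
Each forward site pairs with the reverse site to give a product ending at position 153: sizes 136, 53 bp.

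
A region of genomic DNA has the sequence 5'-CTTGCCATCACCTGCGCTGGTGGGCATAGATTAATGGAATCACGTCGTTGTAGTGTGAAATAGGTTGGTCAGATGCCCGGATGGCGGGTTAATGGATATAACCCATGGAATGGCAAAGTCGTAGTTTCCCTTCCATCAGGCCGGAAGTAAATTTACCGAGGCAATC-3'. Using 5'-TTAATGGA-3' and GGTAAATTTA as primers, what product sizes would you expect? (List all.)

The forward primer TTAATGGA matches the top strand at positions 31–38, 89–96.
The reverse primer's reverse complement is TAAATTTACC, matching at positions 148–157.
Each forward site pairs with the reverse site to give a product ending at position 157: sizes 127, 69 bp.

127 bp, 69 bp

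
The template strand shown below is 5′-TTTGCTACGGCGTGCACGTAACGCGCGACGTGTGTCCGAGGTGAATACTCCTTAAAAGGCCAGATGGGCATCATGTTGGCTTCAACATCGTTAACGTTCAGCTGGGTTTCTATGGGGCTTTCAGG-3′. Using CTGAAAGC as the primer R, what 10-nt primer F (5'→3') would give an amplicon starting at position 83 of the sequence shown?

The reverse primer's reverse complement GCTTTCAG matches the template at positions 117–124; the product starts at position 83.
The forward primer is identical to the top strand over positions 83–92: CAACATCGTT.

5'-CAACATCGTT-3'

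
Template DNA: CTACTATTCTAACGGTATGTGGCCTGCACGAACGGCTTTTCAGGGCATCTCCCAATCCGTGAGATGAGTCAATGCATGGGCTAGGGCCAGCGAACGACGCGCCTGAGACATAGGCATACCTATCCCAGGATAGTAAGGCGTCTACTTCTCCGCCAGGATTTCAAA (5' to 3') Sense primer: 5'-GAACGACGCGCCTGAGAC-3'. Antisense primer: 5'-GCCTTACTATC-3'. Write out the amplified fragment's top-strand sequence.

Scanning the template, GAACGACGCGCCTGAGAC occurs at positions 92–109; this primer anneals to the bottom strand there with its 3' end pointing downstream.
The reverse primer's reverse complement is GATAGTAAGGC, which matches the template at positions 129–139.
The product is the template from position 92 through 139 (48 bp).

5'-GAACGACGCGCCTGAGACATAGGCATACCTATCCCAGGATAGTAAGGC-3'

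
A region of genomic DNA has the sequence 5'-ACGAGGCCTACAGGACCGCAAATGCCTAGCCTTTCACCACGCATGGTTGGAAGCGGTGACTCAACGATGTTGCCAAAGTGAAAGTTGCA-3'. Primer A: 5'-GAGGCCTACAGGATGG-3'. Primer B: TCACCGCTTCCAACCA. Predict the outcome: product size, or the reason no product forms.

Primer A (GAGGCCTACAGGATGG) does not match the top strand, and its reverse complement CCATCCTGTAGGCCTC does not match either.
With no annealing site for primer A, no amplification occurs.

No product — primer A has no binding site in the template.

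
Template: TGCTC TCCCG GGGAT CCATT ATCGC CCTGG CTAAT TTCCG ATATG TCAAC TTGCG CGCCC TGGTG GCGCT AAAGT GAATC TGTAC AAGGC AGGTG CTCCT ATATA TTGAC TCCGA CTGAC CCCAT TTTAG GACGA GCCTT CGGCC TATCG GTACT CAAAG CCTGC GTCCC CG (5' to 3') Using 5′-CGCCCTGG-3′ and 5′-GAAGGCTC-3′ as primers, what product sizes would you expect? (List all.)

The forward primer CGCCCTGG matches the top strand at positions 23–30, 56–63.
The reverse primer's reverse complement is GAGCCTTC, matching at positions 134–141.
Each forward site pairs with the reverse site to give a product ending at position 141: sizes 119, 86 bp.

119 bp, 86 bp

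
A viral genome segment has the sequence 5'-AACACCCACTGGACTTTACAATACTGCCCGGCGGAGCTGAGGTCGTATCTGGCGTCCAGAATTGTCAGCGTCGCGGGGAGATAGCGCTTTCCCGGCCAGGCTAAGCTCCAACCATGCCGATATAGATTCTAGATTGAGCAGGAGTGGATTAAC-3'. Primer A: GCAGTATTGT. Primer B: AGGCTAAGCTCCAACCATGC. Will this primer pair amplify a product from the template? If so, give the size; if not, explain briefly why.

No product — the primers' 3' ends point away from each other.

Primer A (GCAGTATTGT) has reverse complement ACAATACTGC, which matches the top strand at positions 18–27; primer A anneals to the top strand there with its 3' end pointing upstream toward position 18.
Primer B (AGGCTAAGCTCCAACCATGC) matches the top strand directly at positions 98–117; it anneals to the bottom strand with its 3' end pointing downstream toward position 117.
The 3' ends diverge (primer A extends toward position 1, primer B toward position 153), so the primers never converge on a shared product.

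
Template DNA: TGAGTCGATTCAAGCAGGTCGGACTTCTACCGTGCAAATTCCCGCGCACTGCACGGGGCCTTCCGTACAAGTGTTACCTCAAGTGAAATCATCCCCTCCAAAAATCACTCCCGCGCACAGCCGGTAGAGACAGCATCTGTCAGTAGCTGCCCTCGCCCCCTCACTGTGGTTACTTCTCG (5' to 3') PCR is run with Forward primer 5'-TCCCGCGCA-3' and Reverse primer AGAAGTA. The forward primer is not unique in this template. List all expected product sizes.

138 bp, 69 bp

The forward primer TCCCGCGCA matches the top strand at positions 40–48, 109–117.
The reverse primer's reverse complement is TACTTCT, matching at positions 171–177.
Each forward site pairs with the reverse site to give a product ending at position 177: sizes 138, 69 bp.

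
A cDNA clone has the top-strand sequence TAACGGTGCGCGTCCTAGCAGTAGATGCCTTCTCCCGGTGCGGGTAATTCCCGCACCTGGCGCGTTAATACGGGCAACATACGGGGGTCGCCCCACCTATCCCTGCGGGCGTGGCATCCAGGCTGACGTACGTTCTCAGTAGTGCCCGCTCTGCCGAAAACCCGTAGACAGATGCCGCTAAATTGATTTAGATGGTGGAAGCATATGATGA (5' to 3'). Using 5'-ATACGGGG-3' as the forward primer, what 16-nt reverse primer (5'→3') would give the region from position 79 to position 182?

The product's 3' end on the top strand is position 182.
The reverse primer anneals to the top strand over positions 167–182, i.e. to GACAGATGCCGCTAAA.
Its sequence written 5'→3' is the reverse complement: TTTAGCGGCATCTGTC.

5'-TTTAGCGGCATCTGTC-3'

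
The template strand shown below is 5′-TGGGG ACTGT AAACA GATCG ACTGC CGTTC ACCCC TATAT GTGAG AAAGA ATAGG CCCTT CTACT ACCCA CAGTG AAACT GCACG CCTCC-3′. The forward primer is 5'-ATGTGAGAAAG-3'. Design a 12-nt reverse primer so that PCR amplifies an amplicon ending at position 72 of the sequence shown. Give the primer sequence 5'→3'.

5'-TGTGGGTAGTAG-3'

The forward primer binds at positions 39–49; the product's 3' end on the top strand is position 72.
The reverse primer anneals to the top strand over positions 61–72, i.e. to CTACTACCCACA.
Its sequence written 5'→3' is the reverse complement: TGTGGGTAGTAG.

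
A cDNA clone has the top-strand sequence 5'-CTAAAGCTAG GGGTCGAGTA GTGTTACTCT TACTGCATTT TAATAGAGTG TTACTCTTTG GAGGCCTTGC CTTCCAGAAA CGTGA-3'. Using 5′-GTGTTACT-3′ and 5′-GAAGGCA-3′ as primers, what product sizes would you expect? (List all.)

54 bp, 27 bp

The forward primer GTGTTACT matches the top strand at positions 21–28, 48–55.
The reverse primer's reverse complement is TGCCTTC, matching at positions 68–74.
Each forward site pairs with the reverse site to give a product ending at position 74: sizes 54, 27 bp.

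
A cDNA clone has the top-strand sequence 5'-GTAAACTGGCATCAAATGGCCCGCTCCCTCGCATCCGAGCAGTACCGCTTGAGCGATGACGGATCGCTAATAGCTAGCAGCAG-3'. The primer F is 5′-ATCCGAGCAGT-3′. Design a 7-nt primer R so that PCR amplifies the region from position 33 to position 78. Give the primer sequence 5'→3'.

The product's 3' end on the top strand is position 78.
The reverse primer anneals to the top strand over positions 72–78, i.e. to AGCTAGC.
Its sequence written 5'→3' is the reverse complement: GCTAGCT.

5'-GCTAGCT-3'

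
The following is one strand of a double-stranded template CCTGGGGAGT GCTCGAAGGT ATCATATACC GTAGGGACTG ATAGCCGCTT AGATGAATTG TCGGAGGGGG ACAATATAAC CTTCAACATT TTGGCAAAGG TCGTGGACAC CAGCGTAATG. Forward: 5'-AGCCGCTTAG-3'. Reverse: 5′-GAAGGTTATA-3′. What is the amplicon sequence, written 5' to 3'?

5'-AGCCGCTTAGATGAATTGTCGGAGGGGGACAATATAACCTTC-3'

The forward primer matches the template at positions 43–52.
The reverse primer's reverse complement is TATAACCTTC, which matches the template at positions 75–84.
The product is the template from position 43 through 84 (42 bp).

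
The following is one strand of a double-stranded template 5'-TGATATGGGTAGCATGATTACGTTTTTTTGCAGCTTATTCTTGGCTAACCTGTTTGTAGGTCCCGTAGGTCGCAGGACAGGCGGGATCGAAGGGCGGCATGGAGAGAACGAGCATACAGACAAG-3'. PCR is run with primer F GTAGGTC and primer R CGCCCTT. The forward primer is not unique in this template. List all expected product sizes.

41 bp, 32 bp

The forward primer GTAGGTC matches the top strand at positions 56–62, 65–71.
The reverse primer's reverse complement is AAGGGCG, matching at positions 90–96.
Each forward site pairs with the reverse site to give a product ending at position 96: sizes 41, 32 bp.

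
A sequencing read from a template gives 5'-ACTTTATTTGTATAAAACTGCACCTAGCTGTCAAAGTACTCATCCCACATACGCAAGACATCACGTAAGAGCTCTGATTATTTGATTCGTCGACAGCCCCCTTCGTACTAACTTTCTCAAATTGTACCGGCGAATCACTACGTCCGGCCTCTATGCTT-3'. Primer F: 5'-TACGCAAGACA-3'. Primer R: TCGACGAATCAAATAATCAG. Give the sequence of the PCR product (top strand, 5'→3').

5'-TACGCAAGACATCACGTAAGAGCTCTGATTATTTGATTCGTCGA-3'

Scanning the template, TACGCAAGACA occurs at positions 50–60; this primer anneals to the bottom strand there with its 3' end pointing downstream.
Reverse complement of the reverse primer: CTGATTATTTGATTCGTCGA. This occurs on the top strand at positions 74–93.
The product is the template from position 50 through 93 (44 bp).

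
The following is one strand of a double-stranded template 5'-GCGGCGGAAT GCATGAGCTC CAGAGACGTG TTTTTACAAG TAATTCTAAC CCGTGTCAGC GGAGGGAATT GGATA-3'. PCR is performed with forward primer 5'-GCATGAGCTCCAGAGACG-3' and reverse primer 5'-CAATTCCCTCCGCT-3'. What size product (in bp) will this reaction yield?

Forward primer GCATGAGCTCCAGAGACG is found on the top strand at positions 11–28.
Taking the reverse complement of CAATTCCCTCCGCT gives AGCGGAGGGAATTG, found at positions 58–71 on the template; the primer anneals here to the top strand with its 3' end pointing upstream.
The product runs from position 11 to position 71, so its length is 71 − 11 + 1 = 61 bp.

61 bp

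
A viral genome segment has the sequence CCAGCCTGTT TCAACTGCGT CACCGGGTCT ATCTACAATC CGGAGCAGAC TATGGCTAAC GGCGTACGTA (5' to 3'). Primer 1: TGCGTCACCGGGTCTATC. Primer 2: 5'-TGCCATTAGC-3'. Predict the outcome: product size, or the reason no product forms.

Primer 2 (TGCCATTAGC) does not match the top strand, and its reverse complement GCTAATGGCA does not match either.
With no annealing site for primer 2, no amplification occurs.

No product — primer 2 has no binding site in the template.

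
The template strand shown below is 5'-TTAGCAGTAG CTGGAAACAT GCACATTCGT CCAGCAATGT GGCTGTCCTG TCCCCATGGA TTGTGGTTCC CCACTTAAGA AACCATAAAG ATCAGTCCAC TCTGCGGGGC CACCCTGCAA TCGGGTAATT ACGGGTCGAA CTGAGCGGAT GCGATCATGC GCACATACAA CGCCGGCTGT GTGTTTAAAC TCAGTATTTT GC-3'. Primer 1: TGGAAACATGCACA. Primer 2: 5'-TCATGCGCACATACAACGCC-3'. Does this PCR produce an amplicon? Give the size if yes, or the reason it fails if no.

Primer 1 (TGGAAACATGCACA) matches the top strand at positions 12–25 (3' end points downstream).
Primer 2 (TCATGCGCACATACAACGCC) also matches the top strand directly, at positions 155–174 — its reverse complement GGCGTTGTATGTGCGCATGA is not present.
Both primers anneal to the bottom strand with 3' ends pointing the same way, so neither can prime synthesis back toward the other.

No product — both primers anneal to the same strand and extend in the same direction.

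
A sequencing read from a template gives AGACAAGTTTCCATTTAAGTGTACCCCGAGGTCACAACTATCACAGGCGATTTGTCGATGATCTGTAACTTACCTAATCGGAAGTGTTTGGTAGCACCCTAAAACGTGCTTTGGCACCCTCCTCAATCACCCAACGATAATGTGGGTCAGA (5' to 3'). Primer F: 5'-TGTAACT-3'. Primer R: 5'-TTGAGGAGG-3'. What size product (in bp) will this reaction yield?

63 bp

The forward primer matches the template at positions 64–70.
Taking the reverse complement of TTGAGGAGG gives CCTCCTCAA, found at positions 118–126 on the template; the primer anneals here to the top strand with its 3' end pointing upstream.
The product runs from position 64 to position 126, so its length is 126 − 64 + 1 = 63 bp.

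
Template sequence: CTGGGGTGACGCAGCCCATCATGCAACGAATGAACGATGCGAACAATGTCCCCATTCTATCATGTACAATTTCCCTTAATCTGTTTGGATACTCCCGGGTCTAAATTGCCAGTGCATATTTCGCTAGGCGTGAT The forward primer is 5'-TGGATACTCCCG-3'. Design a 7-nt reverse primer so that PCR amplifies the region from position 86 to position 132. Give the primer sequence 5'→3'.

5'-CACGCCT-3'

The product's 3' end on the top strand is position 132.
The reverse primer anneals to the top strand over positions 126–132, i.e. to AGGCGTG.
Its sequence written 5'→3' is the reverse complement: CACGCCT.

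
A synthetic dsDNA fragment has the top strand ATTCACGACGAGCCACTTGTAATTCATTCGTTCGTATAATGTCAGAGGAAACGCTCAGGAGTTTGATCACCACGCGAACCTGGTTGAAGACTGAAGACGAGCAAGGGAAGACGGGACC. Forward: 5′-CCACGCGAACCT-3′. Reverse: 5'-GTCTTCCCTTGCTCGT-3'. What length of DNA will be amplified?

Forward primer CCACGCGAACCT is found on the top strand at positions 70–81.
Reverse complement of the reverse primer: ACGAGCAAGGGAAGAC. This occurs on the top strand at positions 97–112.
Amplicon spans positions 70–112: 43 bp.

43 bp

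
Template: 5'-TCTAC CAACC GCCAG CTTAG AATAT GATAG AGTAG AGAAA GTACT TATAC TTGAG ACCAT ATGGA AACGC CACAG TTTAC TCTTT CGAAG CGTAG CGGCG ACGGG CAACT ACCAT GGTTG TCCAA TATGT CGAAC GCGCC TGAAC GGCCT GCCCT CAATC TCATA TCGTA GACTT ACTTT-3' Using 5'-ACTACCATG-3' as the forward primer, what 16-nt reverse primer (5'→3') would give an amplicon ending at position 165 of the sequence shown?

5'-TATGAGATTGAGGGCA-3'

The forward primer binds at positions 108–116; the product's 3' end on the top strand is position 165.
The reverse primer anneals to the top strand over positions 150–165, i.e. to TGCCCTCAATCTCATA.
Its sequence written 5'→3' is the reverse complement: TATGAGATTGAGGGCA.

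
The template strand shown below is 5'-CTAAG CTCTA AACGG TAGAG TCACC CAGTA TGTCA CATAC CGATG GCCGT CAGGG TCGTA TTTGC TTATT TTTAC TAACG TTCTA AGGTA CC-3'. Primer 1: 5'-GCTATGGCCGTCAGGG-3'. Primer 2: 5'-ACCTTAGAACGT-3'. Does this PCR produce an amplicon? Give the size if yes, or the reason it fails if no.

No product — primer 1 has no binding site in the template.

Primer 1 (GCTATGGCCGTCAGGG) does not match the top strand, and its reverse complement CCCTGACGGCCATAGC does not match either.
With no annealing site for primer 1, no amplification occurs.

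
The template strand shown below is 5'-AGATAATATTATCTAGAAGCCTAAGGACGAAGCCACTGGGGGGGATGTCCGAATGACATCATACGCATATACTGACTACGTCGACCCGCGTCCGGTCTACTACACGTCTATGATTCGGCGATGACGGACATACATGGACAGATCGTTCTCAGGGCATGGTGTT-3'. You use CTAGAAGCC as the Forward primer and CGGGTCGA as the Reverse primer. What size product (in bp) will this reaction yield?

Scanning the template, CTAGAAGCC occurs at positions 13–21; this primer anneals to the bottom strand there with its 3' end pointing downstream.
Reverse complement of the reverse primer: TCGACCCG. This occurs on the top strand at positions 81–88.
Amplicon spans positions 13–88: 76 bp.

76 bp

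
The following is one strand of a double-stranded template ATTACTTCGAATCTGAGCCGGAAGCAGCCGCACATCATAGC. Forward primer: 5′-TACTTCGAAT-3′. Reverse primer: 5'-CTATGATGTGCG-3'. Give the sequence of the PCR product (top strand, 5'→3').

The forward primer matches the template at positions 3–12.
Reverse complement of the reverse primer: CGCACATCATAG. This occurs on the top strand at positions 29–40.
The product is the template from position 3 through 40 (38 bp).

5'-TACTTCGAATCTGAGCCGGAAGCAGCCGCACATCATAG-3'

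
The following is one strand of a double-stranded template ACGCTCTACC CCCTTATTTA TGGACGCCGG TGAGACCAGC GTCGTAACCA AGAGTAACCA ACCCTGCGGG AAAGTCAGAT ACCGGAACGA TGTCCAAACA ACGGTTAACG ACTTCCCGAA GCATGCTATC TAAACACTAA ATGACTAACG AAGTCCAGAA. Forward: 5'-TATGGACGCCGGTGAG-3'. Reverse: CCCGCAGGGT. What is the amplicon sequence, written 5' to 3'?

Forward primer TATGGACGCCGGTGAG is found on the top strand at positions 19–34.
The reverse primer's reverse complement is ACCCTGCGGG, which matches the template at positions 61–70.
The product is the template from position 19 through 70 (52 bp).

5'-TATGGACGCCGGTGAGACCAGCGTCGTAACCAAGAGTAACCAACCCTGCGGG-3'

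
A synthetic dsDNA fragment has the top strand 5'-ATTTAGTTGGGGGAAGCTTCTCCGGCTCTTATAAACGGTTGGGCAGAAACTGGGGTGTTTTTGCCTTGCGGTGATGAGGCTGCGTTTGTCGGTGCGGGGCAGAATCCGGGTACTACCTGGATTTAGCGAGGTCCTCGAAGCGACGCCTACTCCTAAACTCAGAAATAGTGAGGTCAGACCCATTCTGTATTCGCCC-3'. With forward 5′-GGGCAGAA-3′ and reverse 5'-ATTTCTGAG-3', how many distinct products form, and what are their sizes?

Two products: 126 bp, 70 bp

The forward primer GGGCAGAA matches the top strand at positions 41–48, 97–104.
The reverse primer's reverse complement is CTCAGAAAT, matching at positions 158–166.
Each forward site pairs with the reverse site to give a product ending at position 166: sizes 126, 70 bp.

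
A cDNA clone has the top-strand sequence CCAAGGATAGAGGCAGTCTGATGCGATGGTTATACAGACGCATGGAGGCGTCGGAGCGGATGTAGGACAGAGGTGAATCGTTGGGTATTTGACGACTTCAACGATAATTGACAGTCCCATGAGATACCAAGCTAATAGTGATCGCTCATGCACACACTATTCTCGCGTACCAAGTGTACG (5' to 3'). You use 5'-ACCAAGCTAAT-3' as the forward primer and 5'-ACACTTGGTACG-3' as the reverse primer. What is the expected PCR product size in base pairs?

52 bp

Forward primer ACCAAGCTAAT is found on the top strand at positions 126–136.
The reverse primer's reverse complement is CGTACCAAGTGT, which matches the template at positions 166–177.
Product length = (reverse-primer end) − (forward-primer start) + 1 = 177 − 126 + 1 = 52 bp.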